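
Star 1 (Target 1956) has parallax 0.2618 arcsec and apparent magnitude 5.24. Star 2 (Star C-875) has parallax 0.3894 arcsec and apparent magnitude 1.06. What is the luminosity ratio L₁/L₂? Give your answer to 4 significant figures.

d₁ = 1/p₁ = 1/0.2618″ = 3.8197 pc; d₂ = 1/p₂ = 1/0.3894″ = 2.5681 pc.
M₁ = m₁ − 5 log₁₀ d₁ + 5 = 5.24 − 2.9101 + 5 = 7.3299.
M₂ = 1.06 − 2.0481 + 5 = 4.0119.
L₁/L₂ = 10^(0.4(M₂ − M₁)) = 10^(0.4 × (-3.3180)) = 10^(-1.32720) = 0.047076.

L₁/L₂ = 0.04708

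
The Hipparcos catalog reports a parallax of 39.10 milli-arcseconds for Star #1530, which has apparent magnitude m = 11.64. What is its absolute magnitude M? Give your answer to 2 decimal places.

d = 1/p = 1/0.03910″ = 25.575 pc.
m − M = 5 log₁₀(25.575) − 5 = 7.0391 − 5 = 2.0391.
M = m − (m − M) = 11.64 − 2.0391 = 9.60.

M = 9.60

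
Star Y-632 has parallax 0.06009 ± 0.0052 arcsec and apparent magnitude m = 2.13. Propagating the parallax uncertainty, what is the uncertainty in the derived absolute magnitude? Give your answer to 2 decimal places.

σ_M = 0.19 mag

M = m − 5 log₁₀ d + 5 = m + 5 log₁₀ p + 5, so ∂M/∂p = 5/(p ln 10).
σ_M = (5/ln 10) · (σ_p/p) = 2.1715 × 0.0052/0.06009 = 2.1715 × 0.086537 = 0.18792.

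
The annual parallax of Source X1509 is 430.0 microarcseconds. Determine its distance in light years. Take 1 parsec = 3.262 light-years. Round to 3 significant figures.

p = 430.0 microarcseconds = 0.0004300 arcsec.
d = 1/p = 1/0.0004300 = 2325.6 pc.
In light-years: 2325.6 × 3.262 = 7586.1 ly.

7590 light years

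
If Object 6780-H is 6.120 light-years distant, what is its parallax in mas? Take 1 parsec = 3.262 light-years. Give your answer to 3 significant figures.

533 mas

d = 6.120 ly ÷ 3.262 = 1.8761 pc.
p = 1/d = 1/1.8761 = 0.53302 arcsec.
= 0.53302 × 1000 = 533.02 mas.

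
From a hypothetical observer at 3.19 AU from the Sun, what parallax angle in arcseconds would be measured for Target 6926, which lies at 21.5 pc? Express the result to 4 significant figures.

0.1484 arcsec

p (arcsec) = B (AU) / d (pc).
p = 3.19 / 21.5 = 0.14837 arcsec.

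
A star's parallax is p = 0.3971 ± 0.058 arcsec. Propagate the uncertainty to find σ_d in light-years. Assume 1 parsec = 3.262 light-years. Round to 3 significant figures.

1.20 ly

d = 1/p, so σ_d = σ_p / p².
σ_d = 0.0580 / (0.3971)² = 0.0580 / 0.15769 = 0.36781 pc = 0.36781 × 3.262 ly = 1.1998 ly.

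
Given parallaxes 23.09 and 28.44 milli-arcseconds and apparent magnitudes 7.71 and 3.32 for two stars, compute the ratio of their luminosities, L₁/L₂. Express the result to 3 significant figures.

L₁/L₂ = 0.0266

d₁ = 1/p₁ = 1/0.02309″ = 43.309 pc; d₂ = 1/p₂ = 1/0.02844″ = 35.162 pc.
M₁ = m₁ − 5 log₁₀ d₁ + 5 = 7.71 − 8.1829 + 5 = 4.5271.
M₂ = 3.32 − 7.7304 + 5 = 0.5896.
L₁/L₂ = 10^(0.4(M₂ − M₁)) = 10^(0.4 × (-3.9375)) = 10^(-1.57500) = 0.026607.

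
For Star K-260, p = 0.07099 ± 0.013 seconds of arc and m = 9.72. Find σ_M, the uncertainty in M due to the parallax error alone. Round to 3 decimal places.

σ_M = 0.398 mag

M = m − 5 log₁₀ d + 5 = m + 5 log₁₀ p + 5, so ∂M/∂p = 5/(p ln 10).
σ_M = (5/ln 10) · (σ_p/p) = 2.1715 × 0.013/0.07099 = 2.1715 × 0.18312 = 0.39765.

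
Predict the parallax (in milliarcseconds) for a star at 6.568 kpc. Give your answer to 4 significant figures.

0.1523 mas

d = 6.568 kpc = 6568 pc.
p = 1/d = 1/6568 = 0.00015225 arcsec.
= 0.00015225 × 1000 = 0.15225 mas.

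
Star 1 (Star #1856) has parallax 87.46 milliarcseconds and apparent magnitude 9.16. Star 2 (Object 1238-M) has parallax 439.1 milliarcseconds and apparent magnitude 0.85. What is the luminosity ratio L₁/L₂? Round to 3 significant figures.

L₁/L₂ = 0.0120

d₁ = 1/p₁ = 1/0.08746″ = 11.434 pc; d₂ = 1/p₂ = 1/0.4391″ = 2.2774 pc.
M₁ = m₁ − 5 log₁₀ d₁ + 5 = 9.16 − 5.2910 + 5 = 8.8690.
M₂ = 0.85 − 1.7872 + 5 = 4.0628.
L₁/L₂ = 10^(0.4(M₂ − M₁)) = 10^(0.4 × (-4.8062)) = 10^(-1.92248) = 0.011954.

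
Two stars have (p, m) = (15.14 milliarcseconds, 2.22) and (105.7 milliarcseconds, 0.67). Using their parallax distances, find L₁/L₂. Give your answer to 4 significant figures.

d₁ = 1/p₁ = 1/0.01514″ = 66.05 pc; d₂ = 1/p₂ = 1/0.1057″ = 9.4607 pc.
M₁ = m₁ − 5 log₁₀ d₁ + 5 = 2.22 − 9.0994 + 5 = -1.8794.
M₂ = 0.67 − 4.8796 + 5 = 0.7904.
L₁/L₂ = 10^(0.4(M₂ − M₁)) = 10^(0.4 × 2.6698) = 10^1.06792 = 11.693.

L₁/L₂ = 11.69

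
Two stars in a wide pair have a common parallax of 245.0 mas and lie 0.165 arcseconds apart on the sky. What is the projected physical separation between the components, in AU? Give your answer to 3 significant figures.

0.673 AU

d = 1/p = 1/0.2450″ = 4.0816 pc.
At distance d (pc), an angle of θ arcsec spans θ·d AU: s = 0.165 × 4.0816 = 0.67346 AU.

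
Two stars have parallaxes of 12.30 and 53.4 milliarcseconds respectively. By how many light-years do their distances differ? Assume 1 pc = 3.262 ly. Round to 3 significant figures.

d_A = 1/0.01230″ = 81.301 pc; d_B = 1/0.05340″ = 18.727 pc.
|d_B − d_A| = |18.727 − 81.301| = 62.574 pc = 62.574 × 3.262 ly = 204.12 ly.

204 ly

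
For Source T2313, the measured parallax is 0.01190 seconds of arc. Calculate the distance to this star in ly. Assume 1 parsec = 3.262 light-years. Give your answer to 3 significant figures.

d = 1/p = 1/0.01190 = 84.034 pc.
In light-years: 84.034 × 3.262 = 274.12 ly.

274 ly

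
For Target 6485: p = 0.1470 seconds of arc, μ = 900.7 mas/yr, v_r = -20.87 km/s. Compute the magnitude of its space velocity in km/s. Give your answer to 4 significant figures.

35.76 km/s

d = 1/p = 1/0.1470″ = 6.8027 pc.
μ = 900.7 mas/yr = 0.9007 ″/yr.
v_t = 4.740 μ d = 4.740 × 0.9007 × 6.8027 = 29.043 km/s.
v = √(v_r² + v_t²) = √((-20.87)² + 29.043²) = √1279.05 = 35.764 km/s.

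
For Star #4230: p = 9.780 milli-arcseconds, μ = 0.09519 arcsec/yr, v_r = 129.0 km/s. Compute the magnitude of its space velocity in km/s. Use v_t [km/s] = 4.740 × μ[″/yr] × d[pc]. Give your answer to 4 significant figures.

137.0 km/s

d = 1/p = 1/0.009780″ = 102.25 pc.
v_t = 4.740 μ d = 4.740 × 0.09519 × 102.25 = 46.135 km/s.
v = √(v_r² + v_t²) = √(129.0² + 46.135²) = √18769.4 = 137 km/s.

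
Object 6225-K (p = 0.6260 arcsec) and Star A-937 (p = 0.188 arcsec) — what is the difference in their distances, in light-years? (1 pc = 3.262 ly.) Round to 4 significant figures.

12.14 ly

d_A = 1/0.6260″ = 1.5974 pc; d_B = 1/0.1880″ = 5.3191 pc.
|d_B − d_A| = |5.3191 − 1.5974| = 3.7217 pc = 3.7217 × 3.262 ly = 12.14 ly.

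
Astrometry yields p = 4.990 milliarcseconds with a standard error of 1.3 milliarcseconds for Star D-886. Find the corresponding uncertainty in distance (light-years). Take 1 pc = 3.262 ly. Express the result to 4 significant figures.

170.3 ly

d = 1/p, so σ_d = σ_p / p².
σ_d = 0.00130 / (0.004990)² = 0.00130 / 0.0000249 = 52.209 pc = 52.209 × 3.262 ly = 170.31 ly.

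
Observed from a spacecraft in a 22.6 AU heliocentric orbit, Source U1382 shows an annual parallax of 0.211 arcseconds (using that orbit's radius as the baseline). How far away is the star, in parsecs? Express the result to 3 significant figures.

With baseline B (in AU) and parallax p (in arcsec), d = B/p parsecs.
d = 22.6 / 0.211 = 107.11 pc.

107 pc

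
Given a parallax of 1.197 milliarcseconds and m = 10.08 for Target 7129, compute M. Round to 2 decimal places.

d = 1/p = 1/0.001197″ = 835.42 pc.
m − M = 5 log₁₀(835.42) − 5 = 14.6095 − 5 = 9.6095.
M = m − (m − M) = 10.08 − 9.6095 = 0.47.

M = 0.47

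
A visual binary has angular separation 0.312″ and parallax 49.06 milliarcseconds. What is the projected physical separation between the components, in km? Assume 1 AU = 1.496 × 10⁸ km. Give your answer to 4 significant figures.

9.514 × 10^8 km

d = 1/p = 1/0.04906″ = 20.383 pc.
At distance d (pc), an angle of θ arcsec spans θ·d AU: s = 0.312 × 20.383 = 6.3595 AU.
= 6.3595 × 1.496 × 10⁸ km = 9.5138 × 10^8 km.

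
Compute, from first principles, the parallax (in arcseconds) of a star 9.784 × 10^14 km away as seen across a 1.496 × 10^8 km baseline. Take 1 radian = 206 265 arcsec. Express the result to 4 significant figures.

0.03154 arcsec

θ ≈ B/d = (1.496 × 10^8) / (9.784 × 10^14) = 1.5290 × 10^-7 rad.
In arcseconds: 1.5290 × 10^-7 × 206265 = 0.031538″.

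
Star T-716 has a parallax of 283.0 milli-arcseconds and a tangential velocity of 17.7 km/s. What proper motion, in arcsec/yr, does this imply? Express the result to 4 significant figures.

1.057 arcsec/yr

d = 1/p = 1/0.2830″ = 3.5336 pc.
μ = v_t / (4.74 d) = 17.7 / (4.74 × 3.5336) = 17.7 / 16.749 = 1.0568 ″/yr.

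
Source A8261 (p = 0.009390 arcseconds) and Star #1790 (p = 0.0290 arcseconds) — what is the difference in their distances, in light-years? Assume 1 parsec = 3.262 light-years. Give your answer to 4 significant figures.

234.9 ly

d_A = 1/0.009390″ = 106.5 pc; d_B = 1/0.02900″ = 34.483 pc.
|d_B − d_A| = |34.483 − 106.5| = 72.017 pc = 72.017 × 3.262 ly = 234.92 ly.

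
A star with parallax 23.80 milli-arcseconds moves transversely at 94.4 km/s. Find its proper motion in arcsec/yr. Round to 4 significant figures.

d = 1/p = 1/0.02380″ = 42.017 pc.
μ = v_t / (4.74 d) = 94.4 / (4.74 × 42.017) = 94.4 / 199.16 = 0.47399 ″/yr.

0.4740 arcsec/yr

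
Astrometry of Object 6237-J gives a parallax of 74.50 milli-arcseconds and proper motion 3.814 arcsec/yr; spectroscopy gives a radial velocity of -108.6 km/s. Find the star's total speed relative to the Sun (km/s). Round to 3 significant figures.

266 km/s

d = 1/p = 1/0.07450″ = 13.423 pc.
v_t = 4.740 μ d = 4.740 × 3.814 × 13.423 = 242.67 km/s.
v = √(v_r² + v_t²) = √((-108.6)² + 242.67²) = √70682.7 = 265.86 km/s.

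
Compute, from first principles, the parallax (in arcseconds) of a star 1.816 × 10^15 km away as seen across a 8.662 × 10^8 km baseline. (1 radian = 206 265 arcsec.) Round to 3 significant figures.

θ ≈ B/d = (8.662 × 10^8) / (1.816 × 10^15) = 4.7698 × 10^-7 rad.
In arcseconds: 4.7698 × 10^-7 × 206265 = 0.098384″.

0.0984 arcsec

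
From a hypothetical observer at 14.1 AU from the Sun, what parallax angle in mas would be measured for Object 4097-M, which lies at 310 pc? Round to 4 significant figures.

p (arcsec) = B (AU) / d (pc).
p = 14.1 / 310 = 0.045484 arcsec = 45.484 mas.

45.48 mas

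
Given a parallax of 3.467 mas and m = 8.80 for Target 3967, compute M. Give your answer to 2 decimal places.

M = 1.50

d = 1/p = 1/0.003467″ = 288.43 pc.
m − M = 5 log₁₀(288.43) − 5 = 12.3002 − 5 = 7.3002.
M = m − (m − M) = 8.80 − 7.3002 = 1.50.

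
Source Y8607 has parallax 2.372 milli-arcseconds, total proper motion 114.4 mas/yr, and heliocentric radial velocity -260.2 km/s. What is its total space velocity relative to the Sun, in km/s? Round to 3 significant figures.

d = 1/p = 1/0.002372″ = 421.59 pc.
μ = 114.4 mas/yr = 0.1144 ″/yr.
v_t = 4.740 μ d = 4.740 × 0.1144 × 421.59 = 228.61 km/s.
v = √(v_r² + v_t²) = √((-260.2)² + 228.61²) = √119967 = 346.36 km/s.

346 km/s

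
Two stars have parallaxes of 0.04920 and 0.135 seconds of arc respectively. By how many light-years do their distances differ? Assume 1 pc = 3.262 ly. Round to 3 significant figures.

42.1 ly

d_A = 1/0.04920″ = 20.325 pc; d_B = 1/0.1350″ = 7.4074 pc.
|d_B − d_A| = |7.4074 − 20.325| = 12.918 pc = 12.918 × 3.262 ly = 42.139 ly.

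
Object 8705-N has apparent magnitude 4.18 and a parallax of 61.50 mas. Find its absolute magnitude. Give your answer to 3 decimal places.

M = 3.124

d = 1/p = 1/0.06150″ = 16.26 pc.
m − M = 5 log₁₀(16.26) − 5 = 6.0556 − 5 = 1.0556.
M = m − (m − M) = 4.18 − 1.0556 = 3.124.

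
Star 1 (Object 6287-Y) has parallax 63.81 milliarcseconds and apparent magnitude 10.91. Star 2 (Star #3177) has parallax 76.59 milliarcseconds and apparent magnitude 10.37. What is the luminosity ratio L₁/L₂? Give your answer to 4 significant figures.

L₁/L₂ = 0.8761

d₁ = 1/p₁ = 1/0.06381″ = 15.672 pc; d₂ = 1/p₂ = 1/0.07659″ = 13.057 pc.
M₁ = m₁ − 5 log₁₀ d₁ + 5 = 10.91 − 5.9756 + 5 = 9.9344.
M₂ = 10.37 − 5.5792 + 5 = 9.7908.
L₁/L₂ = 10^(0.4(M₂ − M₁)) = 10^(0.4 × (-0.1436)) = 10^(-0.05744) = 0.87611.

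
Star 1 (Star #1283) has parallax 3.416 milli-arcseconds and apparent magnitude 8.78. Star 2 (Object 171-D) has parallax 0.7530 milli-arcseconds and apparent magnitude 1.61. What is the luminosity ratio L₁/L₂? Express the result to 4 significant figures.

d₁ = 1/p₁ = 1/0.003416″ = 292.74 pc; d₂ = 1/p₂ = 1/0.0007530″ = 1328 pc.
M₁ = m₁ − 5 log₁₀ d₁ + 5 = 8.78 − 12.3324 + 5 = 1.4476.
M₂ = 1.61 − 15.6160 + 5 = -9.0060.
L₁/L₂ = 10^(0.4(M₂ − M₁)) = 10^(0.4 × (-10.4536)) = 10^(-4.18144) = 0.000065851.

L₁/L₂ = 6.585 × 10^-5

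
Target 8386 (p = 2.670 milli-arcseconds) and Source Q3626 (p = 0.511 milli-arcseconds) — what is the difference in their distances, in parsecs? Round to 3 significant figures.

d_A = 1/0.002670″ = 374.53 pc; d_B = 1/0.0005110″ = 1956.9 pc.
|d_B − d_A| = |1956.9 − 374.53| = 1582.4 pc.

1580 pc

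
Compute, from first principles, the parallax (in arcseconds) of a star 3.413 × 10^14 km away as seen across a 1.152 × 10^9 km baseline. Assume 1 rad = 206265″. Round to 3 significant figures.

θ ≈ B/d = (1.152 × 10^9) / (3.413 × 10^14) = 3.3753 × 10^-6 rad.
In arcseconds: 3.3753 × 10^-6 × 206265 = 0.69621″.

0.696 arcsec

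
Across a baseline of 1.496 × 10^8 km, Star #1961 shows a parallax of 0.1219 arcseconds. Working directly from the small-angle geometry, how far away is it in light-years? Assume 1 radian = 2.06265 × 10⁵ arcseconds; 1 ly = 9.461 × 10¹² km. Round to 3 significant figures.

θ = 0.1219″ = 0.1219/206265 = 5.9099 × 10^-7 rad.
d = B/θ = (1.496 × 10^8) / (5.9099 × 10^-7) = 2.5313 × 10^14 km = (2.5313 × 10^14) / (9.461 × 10^12) ly = 26.755 ly.

26.8 ly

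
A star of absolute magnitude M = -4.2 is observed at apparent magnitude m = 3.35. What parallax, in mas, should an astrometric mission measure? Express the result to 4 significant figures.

3.090 mas

m − M = 3.35 − (-4.2) = 7.55.
d = 10^((m−M)/5 + 1) = 10^2.510 = 323.59 pc.
p = 1/d = 1/323.59 = 0.0030903 arcsec = 3.0903 mas.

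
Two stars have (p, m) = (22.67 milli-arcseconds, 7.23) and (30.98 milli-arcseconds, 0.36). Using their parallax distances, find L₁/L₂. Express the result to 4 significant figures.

L₁/L₂ = 0.003336

d₁ = 1/p₁ = 1/0.02267″ = 44.111 pc; d₂ = 1/p₂ = 1/0.03098″ = 32.279 pc.
M₁ = m₁ − 5 log₁₀ d₁ + 5 = 7.23 − 8.2227 + 5 = 4.0073.
M₂ = 0.36 − 7.5446 + 5 = -2.1846.
L₁/L₂ = 10^(0.4(M₂ − M₁)) = 10^(0.4 × (-6.1919)) = 10^(-2.47676) = 0.0033361.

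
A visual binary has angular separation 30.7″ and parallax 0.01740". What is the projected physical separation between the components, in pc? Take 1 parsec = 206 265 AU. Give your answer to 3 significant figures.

d = 1/p = 1/0.01740″ = 57.471 pc.
At distance d (pc), an angle of θ arcsec spans θ·d AU: s = 30.7 × 57.471 = 1764.4 AU.
= 1764.4 / 206265 = 0.0085540 pc.

0.00855 pc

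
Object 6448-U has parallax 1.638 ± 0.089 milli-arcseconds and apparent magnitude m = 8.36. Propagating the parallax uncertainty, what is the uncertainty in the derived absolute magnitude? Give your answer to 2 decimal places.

σ_M = 0.12 mag

M = m − 5 log₁₀ d + 5 = m + 5 log₁₀ p + 5, so ∂M/∂p = 5/(p ln 10).
σ_M = (5/ln 10) · (σ_p/p) = 2.1715 × 0.089/1.638 = 2.1715 × 0.054335 = 0.11799.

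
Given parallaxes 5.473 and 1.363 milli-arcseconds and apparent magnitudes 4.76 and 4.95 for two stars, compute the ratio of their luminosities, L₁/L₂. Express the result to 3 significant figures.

L₁/L₂ = 0.0739

d₁ = 1/p₁ = 1/0.005473″ = 182.72 pc; d₂ = 1/p₂ = 1/0.001363″ = 733.68 pc.
M₁ = m₁ − 5 log₁₀ d₁ + 5 = 4.76 − 11.3089 + 5 = -1.5489.
M₂ = 4.95 − 14.3275 + 5 = -4.3775.
L₁/L₂ = 10^(0.4(M₂ − M₁)) = 10^(0.4 × (-2.8286)) = 10^(-1.13144) = 0.073886.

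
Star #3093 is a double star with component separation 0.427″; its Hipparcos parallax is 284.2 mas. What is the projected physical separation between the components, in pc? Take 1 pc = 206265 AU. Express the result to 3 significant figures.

7.28 × 10^-6 pc

d = 1/p = 1/0.2842″ = 3.5186 pc.
At distance d (pc), an angle of θ arcsec spans θ·d AU: s = 0.427 × 3.5186 = 1.5024 AU.
= 1.5024 / 206265 = 7.2838 × 10^-6 pc.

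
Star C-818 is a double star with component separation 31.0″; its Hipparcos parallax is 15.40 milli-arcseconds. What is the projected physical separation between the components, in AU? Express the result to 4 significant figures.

2013 AU

d = 1/p = 1/0.01540″ = 64.935 pc.
At distance d (pc), an angle of θ arcsec spans θ·d AU: s = 31.0 × 64.935 = 2013 AU.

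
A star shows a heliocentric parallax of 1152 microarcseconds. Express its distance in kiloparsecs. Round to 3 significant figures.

p = 1152 microarcseconds = 0.001152 arcsec.
d = 1/p = 1/0.001152 = 868.06 pc.
= 0.86806 kpc.

0.868 kpc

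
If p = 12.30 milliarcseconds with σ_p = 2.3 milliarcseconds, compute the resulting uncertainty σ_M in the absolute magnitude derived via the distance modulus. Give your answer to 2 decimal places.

M = m − 5 log₁₀ d + 5 = m + 5 log₁₀ p + 5, so ∂M/∂p = 5/(p ln 10).
σ_M = (5/ln 10) · (σ_p/p) = 2.1715 × 2.3/12.30 = 2.1715 × 0.18699 = 0.40605.

σ_M = 0.41 mag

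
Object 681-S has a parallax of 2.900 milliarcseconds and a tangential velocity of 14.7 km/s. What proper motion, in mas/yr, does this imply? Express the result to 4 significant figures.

8.994 mas/yr

d = 1/p = 1/0.002900″ = 344.83 pc.
μ = v_t / (4.74 d) = 14.7 / (4.74 × 344.83) = 14.7 / 1634.5 = 0.0089936 ″/yr = 8.9936 mas/yr.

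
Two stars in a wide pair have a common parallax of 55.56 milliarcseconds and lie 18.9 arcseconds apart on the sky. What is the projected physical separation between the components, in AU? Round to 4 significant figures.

340.2 AU

d = 1/p = 1/0.05556″ = 17.999 pc.
At distance d (pc), an angle of θ arcsec spans θ·d AU: s = 18.9 × 17.999 = 340.18 AU.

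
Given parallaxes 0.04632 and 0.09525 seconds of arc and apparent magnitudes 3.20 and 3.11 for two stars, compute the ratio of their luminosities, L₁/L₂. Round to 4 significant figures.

L₁/L₂ = 3.892

d₁ = 1/p₁ = 1/0.04632″ = 21.589 pc; d₂ = 1/p₂ = 1/0.09525″ = 10.499 pc.
M₁ = m₁ − 5 log₁₀ d₁ + 5 = 3.20 − 6.6712 + 5 = 1.5288.
M₂ = 3.11 − 5.1057 + 5 = 3.0043.
L₁/L₂ = 10^(0.4(M₂ − M₁)) = 10^(0.4 × 1.4755) = 10^0.59020 = 3.8922.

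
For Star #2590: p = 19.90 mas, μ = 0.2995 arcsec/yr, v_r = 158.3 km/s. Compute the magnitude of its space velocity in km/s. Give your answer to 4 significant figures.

d = 1/p = 1/0.01990″ = 50.251 pc.
v_t = 4.740 μ d = 4.740 × 0.2995 × 50.251 = 71.338 km/s.
v = √(v_r² + v_t²) = √(158.3² + 71.338²) = √30148 = 173.63 km/s.

173.6 km/s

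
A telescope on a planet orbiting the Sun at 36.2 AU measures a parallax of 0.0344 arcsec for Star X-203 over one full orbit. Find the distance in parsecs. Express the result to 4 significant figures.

1052 pc

With baseline B (in AU) and parallax p (in arcsec), d = B/p parsecs.
d = 36.2 / 0.0344 = 1052.3 pc.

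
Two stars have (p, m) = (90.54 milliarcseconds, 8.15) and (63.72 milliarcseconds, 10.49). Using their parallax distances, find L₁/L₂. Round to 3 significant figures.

L₁/L₂ = 4.27

d₁ = 1/p₁ = 1/0.09054″ = 11.045 pc; d₂ = 1/p₂ = 1/0.06372″ = 15.694 pc.
M₁ = m₁ − 5 log₁₀ d₁ + 5 = 8.15 − 5.2158 + 5 = 7.9342.
M₂ = 10.49 − 5.9787 + 5 = 9.5113.
L₁/L₂ = 10^(0.4(M₂ − M₁)) = 10^(0.4 × 1.5771) = 10^0.63084 = 4.2741.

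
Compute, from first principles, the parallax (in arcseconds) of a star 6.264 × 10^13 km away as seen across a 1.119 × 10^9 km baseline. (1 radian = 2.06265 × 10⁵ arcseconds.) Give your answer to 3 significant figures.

3.68 arcsec

θ ≈ B/d = (1.119 × 10^9) / (6.264 × 10^13) = 1.7864 × 10^-5 rad.
In arcseconds: 1.7864 × 10^-5 × 206265 = 3.6847″.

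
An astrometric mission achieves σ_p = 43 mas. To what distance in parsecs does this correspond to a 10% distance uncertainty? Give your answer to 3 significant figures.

σ_d/d = σ_p/p, so the condition is σ_p/p ≤ 0.10, i.e. p ≥ σ_p/0.10.
p_min = 43/0.10 = 430 mas = 0.43 arcsec.
d_max = 1/p_min = 1/0.43 = 2.3256 pc.

2.33 pc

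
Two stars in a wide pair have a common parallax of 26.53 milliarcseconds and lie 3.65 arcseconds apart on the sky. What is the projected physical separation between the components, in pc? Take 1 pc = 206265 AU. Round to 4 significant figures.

0.0006670 pc

d = 1/p = 1/0.02653″ = 37.693 pc.
At distance d (pc), an angle of θ arcsec spans θ·d AU: s = 3.65 × 37.693 = 137.58 AU.
= 137.58 / 206265 = 0.00066701 pc.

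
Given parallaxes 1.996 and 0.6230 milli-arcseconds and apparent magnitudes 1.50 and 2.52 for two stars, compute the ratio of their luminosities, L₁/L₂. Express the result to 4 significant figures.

L₁/L₂ = 0.2493

d₁ = 1/p₁ = 1/0.001996″ = 501 pc; d₂ = 1/p₂ = 1/0.0006230″ = 1605.1 pc.
M₁ = m₁ − 5 log₁₀ d₁ + 5 = 1.50 − 13.4992 + 5 = -6.9992.
M₂ = 2.52 − 16.0275 + 5 = -8.5075.
L₁/L₂ = 10^(0.4(M₂ − M₁)) = 10^(0.4 × (-1.5083)) = 10^(-0.60332) = 0.24928.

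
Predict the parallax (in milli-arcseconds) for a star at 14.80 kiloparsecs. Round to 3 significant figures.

0.0676 mas

d = 14.80 kpc = 14800 pc.
p = 1/d = 1/14800 = 0.000067568 arcsec.
= 0.000067568 × 1000 = 0.067568 mas.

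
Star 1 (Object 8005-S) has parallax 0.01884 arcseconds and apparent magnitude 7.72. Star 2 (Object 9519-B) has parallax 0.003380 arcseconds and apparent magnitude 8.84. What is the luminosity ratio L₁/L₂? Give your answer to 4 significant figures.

d₁ = 1/p₁ = 1/0.01884″ = 53.079 pc; d₂ = 1/p₂ = 1/0.003380″ = 295.86 pc.
M₁ = m₁ − 5 log₁₀ d₁ + 5 = 7.72 − 8.6246 + 5 = 4.0954.
M₂ = 8.84 − 12.3554 + 5 = 1.4846.
L₁/L₂ = 10^(0.4(M₂ − M₁)) = 10^(0.4 × (-2.6108)) = 10^(-1.04432) = 0.090298.

L₁/L₂ = 0.09030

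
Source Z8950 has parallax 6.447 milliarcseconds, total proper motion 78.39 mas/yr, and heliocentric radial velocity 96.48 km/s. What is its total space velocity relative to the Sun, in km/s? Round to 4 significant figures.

d = 1/p = 1/0.006447″ = 155.11 pc.
μ = 78.39 mas/yr = 0.07839 ″/yr.
v_t = 4.740 μ d = 4.740 × 0.07839 × 155.11 = 57.634 km/s.
v = √(v_r² + v_t²) = √(96.48² + 57.634²) = √12630.1 = 112.38 km/s.

112.4 km/s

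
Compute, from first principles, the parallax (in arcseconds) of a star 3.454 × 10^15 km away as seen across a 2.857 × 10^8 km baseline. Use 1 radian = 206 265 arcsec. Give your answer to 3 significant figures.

0.0171 arcsec

θ ≈ B/d = (2.857 × 10^8) / (3.454 × 10^15) = 8.2716 × 10^-8 rad.
In arcseconds: 8.2716 × 10^-8 × 206265 = 0.017061″.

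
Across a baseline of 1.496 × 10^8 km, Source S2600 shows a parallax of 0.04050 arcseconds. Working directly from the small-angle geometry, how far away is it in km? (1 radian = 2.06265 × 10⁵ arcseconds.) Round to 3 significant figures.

θ = 0.04050″ = 0.04050/206265 = 1.9635 × 10^-7 rad.
d = B/θ = (1.496 × 10^8) / (1.9635 × 10^-7) = 7.6190 × 10^14 km.

7.62 × 10^14 km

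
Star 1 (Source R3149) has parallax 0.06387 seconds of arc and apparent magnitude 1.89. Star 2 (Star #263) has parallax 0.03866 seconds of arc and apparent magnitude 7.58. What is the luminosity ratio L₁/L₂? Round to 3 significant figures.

L₁/L₂ = 69.2

d₁ = 1/p₁ = 1/0.06387″ = 15.657 pc; d₂ = 1/p₂ = 1/0.03866″ = 25.867 pc.
M₁ = m₁ − 5 log₁₀ d₁ + 5 = 1.89 − 5.9735 + 5 = 0.9165.
M₂ = 7.58 − 7.0637 + 5 = 5.5163.
L₁/L₂ = 10^(0.4(M₂ − M₁)) = 10^(0.4 × 4.5998) = 10^1.83992 = 69.17.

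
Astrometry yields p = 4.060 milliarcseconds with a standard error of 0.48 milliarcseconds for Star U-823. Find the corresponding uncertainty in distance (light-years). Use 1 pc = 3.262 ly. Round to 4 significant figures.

d = 1/p, so σ_d = σ_p / p².
σ_d = 0.000480 / (0.004060)² = 0.000480 / 0.000016484 = 29.119 pc = 29.119 × 3.262 ly = 94.986 ly.

94.99 ly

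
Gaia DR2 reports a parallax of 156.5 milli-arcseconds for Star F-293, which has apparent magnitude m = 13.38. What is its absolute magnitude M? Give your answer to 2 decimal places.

d = 1/p = 1/0.1565″ = 6.3898 pc.
m − M = 5 log₁₀(6.3898) − 5 = 4.0274 − 5 = -0.9726.
M = m − (m − M) = 13.38 − (-0.9726) = 14.35.

M = 14.35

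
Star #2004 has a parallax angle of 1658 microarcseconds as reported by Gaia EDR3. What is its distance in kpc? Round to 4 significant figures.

p = 1658 microarcseconds = 0.001658 arcsec.
d = 1/p = 1/0.001658 = 603.14 pc.
= 0.60314 kpc.

0.6031 kpc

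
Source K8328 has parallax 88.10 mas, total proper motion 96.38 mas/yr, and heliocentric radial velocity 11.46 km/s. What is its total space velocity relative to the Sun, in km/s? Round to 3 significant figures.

12.6 km/s

d = 1/p = 1/0.08810″ = 11.351 pc.
μ = 96.38 mas/yr = 0.09638 ″/yr.
v_t = 4.740 μ d = 4.740 × 0.09638 × 11.351 = 5.1856 km/s.
v = √(v_r² + v_t²) = √(11.46² + 5.1856²) = √158.222 = 12.579 km/s.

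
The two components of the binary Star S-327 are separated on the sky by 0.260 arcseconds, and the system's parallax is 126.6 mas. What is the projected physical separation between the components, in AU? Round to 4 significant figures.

2.054 AU

d = 1/p = 1/0.1266″ = 7.8989 pc.
At distance d (pc), an angle of θ arcsec spans θ·d AU: s = 0.260 × 7.8989 = 2.0537 AU.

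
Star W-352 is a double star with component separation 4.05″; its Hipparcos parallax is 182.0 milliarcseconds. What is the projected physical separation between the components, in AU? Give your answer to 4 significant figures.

22.25 AU

d = 1/p = 1/0.1820″ = 5.4945 pc.
At distance d (pc), an angle of θ arcsec spans θ·d AU: s = 4.05 × 5.4945 = 22.253 AU.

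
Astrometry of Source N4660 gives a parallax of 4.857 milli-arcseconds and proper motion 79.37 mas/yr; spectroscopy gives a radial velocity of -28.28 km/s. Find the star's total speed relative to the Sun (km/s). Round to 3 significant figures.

82.5 km/s

d = 1/p = 1/0.004857″ = 205.89 pc.
μ = 79.37 mas/yr = 0.07937 ″/yr.
v_t = 4.740 μ d = 4.740 × 0.07937 × 205.89 = 77.459 km/s.
v = √(v_r² + v_t²) = √((-28.28)² + 77.459²) = √6799.66 = 82.46 km/s.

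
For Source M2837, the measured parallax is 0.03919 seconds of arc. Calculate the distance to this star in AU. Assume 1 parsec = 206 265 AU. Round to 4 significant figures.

5.263 × 10^6 AU

d = 1/p = 1/0.03919 = 25.517 pc.
In AU: 25.517 × 206265 = 5.2633 × 10^6 AU.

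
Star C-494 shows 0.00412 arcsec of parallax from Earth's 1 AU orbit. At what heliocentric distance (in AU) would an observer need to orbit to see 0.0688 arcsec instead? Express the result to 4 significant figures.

16.70 AU

Parallax scales linearly with baseline: p ∝ B, so B = p_target / p_Earth × 1 AU.
B = 0.0688 / 0.00412 = 16.699 AU.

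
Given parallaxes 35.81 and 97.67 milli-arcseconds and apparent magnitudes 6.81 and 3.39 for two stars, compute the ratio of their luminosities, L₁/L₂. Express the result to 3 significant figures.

d₁ = 1/p₁ = 1/0.03581″ = 27.925 pc; d₂ = 1/p₂ = 1/0.09767″ = 10.239 pc.
M₁ = m₁ − 5 log₁₀ d₁ + 5 = 6.81 − 7.2300 + 5 = 4.5800.
M₂ = 3.39 − 5.0513 + 5 = 3.3387.
L₁/L₂ = 10^(0.4(M₂ − M₁)) = 10^(0.4 × (-1.2413)) = 10^(-0.49652) = 0.31877.

L₁/L₂ = 0.319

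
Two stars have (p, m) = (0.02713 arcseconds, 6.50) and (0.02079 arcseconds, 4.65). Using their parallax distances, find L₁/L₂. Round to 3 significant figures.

L₁/L₂ = 0.107

d₁ = 1/p₁ = 1/0.02713″ = 36.86 pc; d₂ = 1/p₂ = 1/0.02079″ = 48.1 pc.
M₁ = m₁ − 5 log₁₀ d₁ + 5 = 6.50 − 7.8328 + 5 = 3.6672.
M₂ = 4.65 − 8.4107 + 5 = 1.2393.
L₁/L₂ = 10^(0.4(M₂ − M₁)) = 10^(0.4 × (-2.4279)) = 10^(-0.97116) = 0.10687.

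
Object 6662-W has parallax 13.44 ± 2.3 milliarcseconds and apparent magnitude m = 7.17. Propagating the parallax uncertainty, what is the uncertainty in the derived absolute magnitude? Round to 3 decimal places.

M = m − 5 log₁₀ d + 5 = m + 5 log₁₀ p + 5, so ∂M/∂p = 5/(p ln 10).
σ_M = (5/ln 10) · (σ_p/p) = 2.1715 × 2.3/13.44 = 2.1715 × 0.17113 = 0.37161.

σ_M = 0.372 mag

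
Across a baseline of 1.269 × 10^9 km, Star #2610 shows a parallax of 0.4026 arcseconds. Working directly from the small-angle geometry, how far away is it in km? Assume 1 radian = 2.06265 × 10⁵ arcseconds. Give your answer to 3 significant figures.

6.50 × 10^14 km

θ = 0.4026″ = 0.4026/206265 = 1.9519 × 10^-6 rad.
d = B/θ = (1.269 × 10^9) / (1.9519 × 10^-6) = 6.5014 × 10^14 km.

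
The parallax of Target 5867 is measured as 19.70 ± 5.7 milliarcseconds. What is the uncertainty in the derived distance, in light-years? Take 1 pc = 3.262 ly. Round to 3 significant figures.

d = 1/p, so σ_d = σ_p / p².
σ_d = 0.00570 / (0.01970)² = 0.00570 / 0.00038809 = 14.687 pc = 14.687 × 3.262 ly = 47.909 ly.

47.9 ly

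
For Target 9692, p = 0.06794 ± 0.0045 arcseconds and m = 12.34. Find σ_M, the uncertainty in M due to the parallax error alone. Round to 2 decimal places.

σ_M = 0.14 mag

M = m − 5 log₁₀ d + 5 = m + 5 log₁₀ p + 5, so ∂M/∂p = 5/(p ln 10).
σ_M = (5/ln 10) · (σ_p/p) = 2.1715 × 0.0045/0.06794 = 2.1715 × 0.066235 = 0.14383.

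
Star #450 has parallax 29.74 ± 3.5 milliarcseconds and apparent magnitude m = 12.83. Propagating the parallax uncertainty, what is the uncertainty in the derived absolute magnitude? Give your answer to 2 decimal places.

σ_M = 0.26 mag

M = m − 5 log₁₀ d + 5 = m + 5 log₁₀ p + 5, so ∂M/∂p = 5/(p ln 10).
σ_M = (5/ln 10) · (σ_p/p) = 2.1715 × 3.5/29.74 = 2.1715 × 0.11769 = 0.25556.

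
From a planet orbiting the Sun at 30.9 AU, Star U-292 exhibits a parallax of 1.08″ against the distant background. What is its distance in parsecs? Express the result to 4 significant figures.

With baseline B (in AU) and parallax p (in arcsec), d = B/p parsecs.
d = 30.9 / 1.08 = 28.611 pc.

28.61 pc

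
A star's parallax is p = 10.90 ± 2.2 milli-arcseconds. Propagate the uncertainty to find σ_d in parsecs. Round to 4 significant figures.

d = 1/p, so σ_d = σ_p / p².
σ_d = 0.00220 / (0.01090)² = 0.00220 / 0.00011881 = 18.517 pc.

18.52 pc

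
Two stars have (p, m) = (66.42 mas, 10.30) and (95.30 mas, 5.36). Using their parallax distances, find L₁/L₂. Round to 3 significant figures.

L₁/L₂ = 0.0218

d₁ = 1/p₁ = 1/0.06642″ = 15.056 pc; d₂ = 1/p₂ = 1/0.09530″ = 10.493 pc.
M₁ = m₁ − 5 log₁₀ d₁ + 5 = 10.30 − 5.8885 + 5 = 9.4115.
M₂ = 5.36 − 5.1045 + 5 = 5.2555.
L₁/L₂ = 10^(0.4(M₂ − M₁)) = 10^(0.4 × (-4.1560)) = 10^(-1.66240) = 0.021757.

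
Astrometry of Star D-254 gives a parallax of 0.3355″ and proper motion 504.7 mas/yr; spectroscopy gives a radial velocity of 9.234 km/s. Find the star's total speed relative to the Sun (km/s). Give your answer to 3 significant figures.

11.7 km/s

d = 1/p = 1/0.3355″ = 2.9806 pc.
μ = 504.7 mas/yr = 0.5047 ″/yr.
v_t = 4.740 μ d = 4.740 × 0.5047 × 2.9806 = 7.1304 km/s.
v = √(v_r² + v_t²) = √(9.234² + 7.1304²) = √136.109 = 11.667 km/s.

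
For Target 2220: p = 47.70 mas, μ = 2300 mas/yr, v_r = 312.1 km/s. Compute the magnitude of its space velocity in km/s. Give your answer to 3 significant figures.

387 km/s

d = 1/p = 1/0.04770″ = 20.964 pc.
μ = 2300 mas/yr = 2.300 ″/yr.
v_t = 4.740 μ d = 4.740 × 2.300 × 20.964 = 228.55 km/s.
v = √(v_r² + v_t²) = √(312.1² + 228.55²) = √149642 = 386.84 km/s.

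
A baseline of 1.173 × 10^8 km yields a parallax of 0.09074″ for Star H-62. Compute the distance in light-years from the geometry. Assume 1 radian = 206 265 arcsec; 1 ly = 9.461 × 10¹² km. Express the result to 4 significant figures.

θ = 0.09074″ = 0.09074/206265 = 4.3992 × 10^-7 rad.
d = B/θ = (1.173 × 10^8) / (4.3992 × 10^-7) = 2.6664 × 10^14 km = (2.6664 × 10^14) / (9.461 × 10^12) ly = 28.183 ly.

28.18 ly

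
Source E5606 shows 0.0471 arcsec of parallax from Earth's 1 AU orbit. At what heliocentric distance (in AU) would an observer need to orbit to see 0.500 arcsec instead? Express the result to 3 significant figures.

Parallax scales linearly with baseline: p ∝ B, so B = p_target / p_Earth × 1 AU.
B = 0.500 / 0.0471 = 10.616 AU.

10.6 AU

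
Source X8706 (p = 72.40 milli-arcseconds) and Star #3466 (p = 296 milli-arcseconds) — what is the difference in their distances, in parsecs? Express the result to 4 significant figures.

d_A = 1/0.07240″ = 13.812 pc; d_B = 1/0.2960″ = 3.3784 pc.
|d_B − d_A| = |3.3784 − 13.812| = 10.434 pc.

10.43 pc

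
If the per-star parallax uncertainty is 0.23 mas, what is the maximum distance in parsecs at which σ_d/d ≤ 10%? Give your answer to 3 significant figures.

435 pc

σ_d/d = σ_p/p, so the condition is σ_p/p ≤ 0.10, i.e. p ≥ σ_p/0.10.
p_min = 0.23/0.10 = 2.3 mas = 0.0023 arcsec.
d_max = 1/p_min = 1/0.0023 = 434.78 pc.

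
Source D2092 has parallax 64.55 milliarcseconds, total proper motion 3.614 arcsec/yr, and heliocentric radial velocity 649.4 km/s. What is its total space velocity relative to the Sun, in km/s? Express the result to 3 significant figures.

702 km/s

d = 1/p = 1/0.06455″ = 15.492 pc.
v_t = 4.740 μ d = 4.740 × 3.614 × 15.492 = 265.38 km/s.
v = √(v_r² + v_t²) = √(649.4² + 265.38²) = √492147 = 701.53 km/s.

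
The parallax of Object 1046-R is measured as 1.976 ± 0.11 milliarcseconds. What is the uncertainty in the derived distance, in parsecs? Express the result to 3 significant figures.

d = 1/p, so σ_d = σ_p / p².
σ_d = 0.000110 / (0.001976)² = 0.000110 / 0.0000039046 = 28.172 pc.

28.2 pc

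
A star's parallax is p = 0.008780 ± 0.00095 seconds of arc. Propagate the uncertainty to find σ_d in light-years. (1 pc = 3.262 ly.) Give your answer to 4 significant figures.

40.20 ly

d = 1/p, so σ_d = σ_p / p².
σ_d = 0.000950 / (0.008780)² = 0.000950 / 0.000077088 = 12.324 pc = 12.324 × 3.262 ly = 40.201 ly.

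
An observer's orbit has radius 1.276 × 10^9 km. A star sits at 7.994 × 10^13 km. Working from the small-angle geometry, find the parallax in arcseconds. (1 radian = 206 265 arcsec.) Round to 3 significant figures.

θ ≈ B/d = (1.276 × 10^9) / (7.994 × 10^13) = 1.5962 × 10^-5 rad.
In arcseconds: 1.5962 × 10^-5 × 206265 = 3.2924″.

3.29 arcsec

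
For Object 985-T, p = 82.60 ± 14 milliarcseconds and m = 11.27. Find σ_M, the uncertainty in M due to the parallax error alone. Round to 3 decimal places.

σ_M = 0.368 mag

M = m − 5 log₁₀ d + 5 = m + 5 log₁₀ p + 5, so ∂M/∂p = 5/(p ln 10).
σ_M = (5/ln 10) · (σ_p/p) = 2.1715 × 14/82.60 = 2.1715 × 0.16949 = 0.36805.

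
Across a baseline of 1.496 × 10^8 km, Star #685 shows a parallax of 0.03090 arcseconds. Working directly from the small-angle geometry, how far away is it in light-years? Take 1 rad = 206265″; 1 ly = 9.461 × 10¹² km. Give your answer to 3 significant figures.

θ = 0.03090″ = 0.03090/206265 = 1.4981 × 10^-7 rad.
d = B/θ = (1.496 × 10^8) / (1.4981 × 10^-7) = 9.9860 × 10^14 km = (9.9860 × 10^14) / (9.461 × 10^12) ly = 105.55 ly.

106 ly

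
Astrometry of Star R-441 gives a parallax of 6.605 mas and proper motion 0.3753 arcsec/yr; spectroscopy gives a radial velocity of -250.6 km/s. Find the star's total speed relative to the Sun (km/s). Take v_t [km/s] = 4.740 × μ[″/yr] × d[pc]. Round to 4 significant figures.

d = 1/p = 1/0.006605″ = 151.4 pc.
v_t = 4.740 μ d = 4.740 × 0.3753 × 151.4 = 269.33 km/s.
v = √(v_r² + v_t²) = √((-250.6)² + 269.33²) = √135339 = 367.88 km/s.

367.9 km/s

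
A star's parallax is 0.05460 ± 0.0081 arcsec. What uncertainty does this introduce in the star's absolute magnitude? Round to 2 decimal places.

σ_M = 0.32 mag

M = m − 5 log₁₀ d + 5 = m + 5 log₁₀ p + 5, so ∂M/∂p = 5/(p ln 10).
σ_M = (5/ln 10) · (σ_p/p) = 2.1715 × 0.0081/0.05460 = 2.1715 × 0.14835 = 0.32214.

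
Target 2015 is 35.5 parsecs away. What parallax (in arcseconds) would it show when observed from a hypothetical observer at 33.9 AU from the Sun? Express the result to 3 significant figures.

0.955 arcsec

p (arcsec) = B (AU) / d (pc).
p = 33.9 / 35.5 = 0.95493 arcsec.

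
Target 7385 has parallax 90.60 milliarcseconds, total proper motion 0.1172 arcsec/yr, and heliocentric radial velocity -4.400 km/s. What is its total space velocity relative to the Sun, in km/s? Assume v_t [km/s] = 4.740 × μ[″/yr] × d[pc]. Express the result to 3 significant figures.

7.55 km/s

d = 1/p = 1/0.09060″ = 11.038 pc.
v_t = 4.740 μ d = 4.740 × 0.1172 × 11.038 = 6.1319 km/s.
v = √(v_r² + v_t²) = √((-4.400)² + 6.1319²) = √56.9602 = 7.5472 km/s.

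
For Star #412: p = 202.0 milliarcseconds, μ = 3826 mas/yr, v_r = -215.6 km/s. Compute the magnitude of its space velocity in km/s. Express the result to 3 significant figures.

d = 1/p = 1/0.2020″ = 4.9505 pc.
μ = 3826 mas/yr = 3.826 ″/yr.
v_t = 4.740 μ d = 4.740 × 3.826 × 4.9505 = 89.779 km/s.
v = √(v_r² + v_t²) = √((-215.6)² + 89.779²) = √54543.6 = 233.55 km/s.

234 km/s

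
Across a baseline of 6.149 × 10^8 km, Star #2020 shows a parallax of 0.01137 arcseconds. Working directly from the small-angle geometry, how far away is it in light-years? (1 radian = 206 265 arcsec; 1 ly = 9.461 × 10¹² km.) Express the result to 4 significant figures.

θ = 0.01137″ = 0.01137/206265 = 5.5123 × 10^-8 rad.
d = B/θ = (6.149 × 10^8) / (5.5123 × 10^-8) = 1.1155 × 10^16 km = (1.1155 × 10^16) / (9.461 × 10^12) ly = 1179.1 ly.

1179 ly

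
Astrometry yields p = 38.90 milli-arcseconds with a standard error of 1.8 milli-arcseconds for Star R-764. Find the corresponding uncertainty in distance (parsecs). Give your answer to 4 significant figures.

d = 1/p, so σ_d = σ_p / p².
σ_d = 0.00180 / (0.03890)² = 0.00180 / 0.0015132 = 1.1895 pc.

1.190 pc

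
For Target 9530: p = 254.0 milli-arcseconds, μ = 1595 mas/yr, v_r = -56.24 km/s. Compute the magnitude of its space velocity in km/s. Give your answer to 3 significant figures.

d = 1/p = 1/0.2540″ = 3.937 pc.
μ = 1595 mas/yr = 1.595 ″/yr.
v_t = 4.740 μ d = 4.740 × 1.595 × 3.937 = 29.765 km/s.
v = √(v_r² + v_t²) = √((-56.24)² + 29.765²) = √4048.89 = 63.631 km/s.

63.6 km/s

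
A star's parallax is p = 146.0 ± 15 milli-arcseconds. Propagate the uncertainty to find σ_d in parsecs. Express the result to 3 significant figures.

d = 1/p, so σ_d = σ_p / p².
σ_d = 0.0150 / (0.1460)² = 0.0150 / 0.021316 = 0.7037 pc.

0.704 pc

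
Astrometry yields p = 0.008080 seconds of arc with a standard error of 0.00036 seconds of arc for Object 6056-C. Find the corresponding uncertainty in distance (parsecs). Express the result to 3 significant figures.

5.51 pc

d = 1/p, so σ_d = σ_p / p².
σ_d = 0.000360 / (0.008080)² = 0.000360 / 0.000065286 = 5.5142 pc.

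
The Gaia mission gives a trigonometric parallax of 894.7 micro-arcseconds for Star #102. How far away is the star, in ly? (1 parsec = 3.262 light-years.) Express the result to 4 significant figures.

3646 ly

p = 894.7 micro-arcseconds = 0.0008947 arcsec.
d = 1/p = 1/0.0008947 = 1117.7 pc.
In light-years: 1117.7 × 3.262 = 3645.9 ly.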